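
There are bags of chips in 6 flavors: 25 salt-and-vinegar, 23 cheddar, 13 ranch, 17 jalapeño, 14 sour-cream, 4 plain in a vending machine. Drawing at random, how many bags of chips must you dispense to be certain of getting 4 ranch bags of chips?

87

The worst case draws every non-ranch bag of chips first: 25 + 23 + 17 + 14 + 4 = 83.
The next 4 draws are then forced to be ranch, giving 83 + 4 = 87.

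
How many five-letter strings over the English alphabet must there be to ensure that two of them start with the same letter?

There are 26 possible first letters acting as pigeonholes.
With 26 five-letter strings over the English alphabet we could place one in each, avoiding any repeat.
One more forces some class to hold 2, so 26 + 1 = 27.

27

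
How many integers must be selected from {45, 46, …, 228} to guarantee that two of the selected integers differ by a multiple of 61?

62

Use the pigeonhole principle on residue classes: group the integers by remainder mod 61; there are 61 residue classes, each nonempty in this range.
Choosing one from each class (61 integers) avoids any shared remainder.
One more choice must repeat a class, so two differ by a multiple of 61. Hence 61 + 1 = 62.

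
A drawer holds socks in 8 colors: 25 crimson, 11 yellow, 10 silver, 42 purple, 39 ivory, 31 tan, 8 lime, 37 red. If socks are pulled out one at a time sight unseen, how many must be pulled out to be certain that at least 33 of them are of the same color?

In the worst case we take at most 32 of each color, but all 25 crimson, all 11 yellow, all 10 silver, all 31 tan, and all 8 lime (fewer than 32), giving 25 + 11 + 10 + 32 + 32 + 31 + 8 + 32 = 181.
One more sock then forces some color to 33, so 181 + 1 = 182.

182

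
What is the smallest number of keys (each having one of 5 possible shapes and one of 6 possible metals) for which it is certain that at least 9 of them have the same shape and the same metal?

241

There are 5 × 6 = 30 (shape, metal) combinations acting as pigeonholes.
With 30 × 8 = 240 keys we could place exactly 8 in each, with no (shape, metal) pair reaching 9.
One more forces some (shape, metal) pair to hold 9, so 240 + 1 = 241.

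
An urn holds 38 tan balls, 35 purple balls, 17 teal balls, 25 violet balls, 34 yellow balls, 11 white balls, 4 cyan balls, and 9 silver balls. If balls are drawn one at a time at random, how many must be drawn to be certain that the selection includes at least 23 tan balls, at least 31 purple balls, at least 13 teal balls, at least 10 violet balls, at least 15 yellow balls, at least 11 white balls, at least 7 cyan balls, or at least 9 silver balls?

110

The worst case stops just short of every target: 22 tan, 30 purple, 12 teal, 9 violet, 14 yellow, 10 white, all 4 cyan, 8 silver — 22 + 30 + 12 + 9 + 14 + 10 + 4 + 8 = 109 balls.
One more ball must push some color to its target, so 109 + 1 = 110.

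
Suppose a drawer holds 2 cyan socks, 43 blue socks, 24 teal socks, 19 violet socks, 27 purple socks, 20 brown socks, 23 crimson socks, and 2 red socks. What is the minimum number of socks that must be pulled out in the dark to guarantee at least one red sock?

The worst case draws every non-red sock first: 2 + 43 + 24 + 19 + 27 + 20 + 23 = 158.
The next draw is then forced to be red, giving 158 + 1 = 159.

159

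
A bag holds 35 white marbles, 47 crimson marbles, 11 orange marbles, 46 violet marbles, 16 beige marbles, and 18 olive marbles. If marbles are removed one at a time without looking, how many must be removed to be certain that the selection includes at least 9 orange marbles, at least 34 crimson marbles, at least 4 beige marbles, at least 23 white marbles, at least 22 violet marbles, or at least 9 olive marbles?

The worst case stops just short of every target: 22 white, 33 crimson, 8 orange, 21 violet, 3 beige, 8 olive — 22 + 33 + 8 + 21 + 3 + 8 = 95 marbles.
One more marble must push some color to its target, so 95 + 1 = 96.

96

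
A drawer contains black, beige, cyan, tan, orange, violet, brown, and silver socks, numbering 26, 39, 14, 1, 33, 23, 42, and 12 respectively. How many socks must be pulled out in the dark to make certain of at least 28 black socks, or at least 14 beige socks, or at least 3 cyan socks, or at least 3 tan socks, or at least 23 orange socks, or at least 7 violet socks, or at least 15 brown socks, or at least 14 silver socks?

97

The worst case stops just short of every target: all 26 black, 13 beige, 2 cyan, all 1 tan, 22 orange, 6 violet, 14 brown, all 12 silver — 26 + 13 + 2 + 1 + 22 + 6 + 14 + 12 = 96 socks.
One more sock must push some color to its target, so 96 + 1 = 97.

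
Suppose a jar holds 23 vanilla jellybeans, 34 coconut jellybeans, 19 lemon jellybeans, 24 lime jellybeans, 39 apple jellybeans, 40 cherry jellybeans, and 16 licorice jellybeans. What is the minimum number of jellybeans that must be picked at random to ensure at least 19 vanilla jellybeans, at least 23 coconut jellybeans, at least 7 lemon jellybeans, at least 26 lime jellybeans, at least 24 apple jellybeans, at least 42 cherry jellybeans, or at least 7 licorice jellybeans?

140

The worst case stops just short of every target: 18 vanilla, 22 coconut, 6 lemon, all 24 lime, 23 apple, all 40 cherry, 6 licorice — 18 + 22 + 6 + 24 + 23 + 40 + 6 = 139 jellybeans.
One more jellybean must push some flavor to its target, so 139 + 1 = 140.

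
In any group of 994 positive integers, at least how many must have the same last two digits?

10

The 994 positive integers fall into 100 possible two-digit endings.
If each of the 100 possible two-digit endings held at most 9, the total would be at most 100 × 9 = 900 < 994, a contradiction.
So at least one holds ⌈994/100⌉ = 10.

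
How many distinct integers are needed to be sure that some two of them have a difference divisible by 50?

51

Two integers differ by a multiple of 50 exactly when they share a remainder mod 50.
There are 50 residue classes mod 50, so 50 integers can all lie in distinct classes.
One more integer must repeat a residue, giving a difference divisible by 50. So n = 50 + 1 = 51.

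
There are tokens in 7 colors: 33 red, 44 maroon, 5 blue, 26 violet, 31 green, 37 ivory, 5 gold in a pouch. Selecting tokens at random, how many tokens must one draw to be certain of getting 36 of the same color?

171

In the worst case we take at most 35 of each color, but all 33 red, all 5 blue, all 26 violet, all 31 green, and all 5 gold (fewer than 35), giving 33 + 35 + 5 + 26 + 31 + 35 + 5 = 170.
One more token then forces some color to 36, so 170 + 1 = 171.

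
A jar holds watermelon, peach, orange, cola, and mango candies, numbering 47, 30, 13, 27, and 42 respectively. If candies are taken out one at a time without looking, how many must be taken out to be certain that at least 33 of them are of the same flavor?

In the worst case we take at most 32 of each flavor, but all 30 peach, all 13 orange, and all 27 cola (fewer than 32), giving 32 + 30 + 13 + 27 + 32 = 134.
One more candy then forces some flavor to 33, so 134 + 1 = 135.

135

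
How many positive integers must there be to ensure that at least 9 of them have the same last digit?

There are 10 possible last digits acting as pigeonholes.
With 10 × 8 = 80 positive integers we could place exactly 8 in each, with no class reaching 9.
One more forces some class to hold 9, so 80 + 1 = 81.

81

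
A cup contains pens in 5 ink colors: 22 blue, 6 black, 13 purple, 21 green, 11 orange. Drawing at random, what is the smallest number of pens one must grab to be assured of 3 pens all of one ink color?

The worst case takes 2 pens of each ink color without reaching 3 of any: 5 × 2 = 10.
The next pen must bring some ink color to 3, so 10 + 1 = 11.

11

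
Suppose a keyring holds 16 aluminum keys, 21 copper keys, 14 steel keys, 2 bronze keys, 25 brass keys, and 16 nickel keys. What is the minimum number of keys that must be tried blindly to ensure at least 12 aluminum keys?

The worst case draws every non-aluminum key first: 21 + 14 + 2 + 25 + 16 = 78.
The next 12 draws are then forced to be aluminum, giving 78 + 12 = 90.

90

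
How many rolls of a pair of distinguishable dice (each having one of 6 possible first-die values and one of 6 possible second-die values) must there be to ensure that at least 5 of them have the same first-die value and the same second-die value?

There are 6 × 6 = 36 (first-die value, second-die value) combinations acting as pigeonholes.
With 36 × 4 = 144 rolls of a pair of distinguishable dice we could place exactly 4 in each, with no (first-die value, second-die value) pair reaching 5.
One more forces some (first-die value, second-die value) pair to hold 5, so 144 + 1 = 145.

145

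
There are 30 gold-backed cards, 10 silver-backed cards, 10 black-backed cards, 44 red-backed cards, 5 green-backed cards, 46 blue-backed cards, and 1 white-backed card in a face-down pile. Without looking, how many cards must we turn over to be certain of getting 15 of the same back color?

69

In the worst case we take at most 14 of each back color, but all 10 silver-backed, all 10 black-backed, all 5 green-backed, and all 1 white-backed (fewer than 14), giving 14 + 10 + 10 + 14 + 5 + 14 + 1 = 68.
One more card then forces some back color to 15, so 68 + 1 = 69.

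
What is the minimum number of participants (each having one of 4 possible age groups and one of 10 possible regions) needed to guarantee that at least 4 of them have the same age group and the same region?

There are 4 × 10 = 40 (age group, region) combinations acting as pigeonholes.
With 40 × 3 = 120 participants we could place exactly 3 in each, with no (age group, region) pair reaching 4.
One more forces some (age group, region) pair to hold 4, so 120 + 1 = 121.

121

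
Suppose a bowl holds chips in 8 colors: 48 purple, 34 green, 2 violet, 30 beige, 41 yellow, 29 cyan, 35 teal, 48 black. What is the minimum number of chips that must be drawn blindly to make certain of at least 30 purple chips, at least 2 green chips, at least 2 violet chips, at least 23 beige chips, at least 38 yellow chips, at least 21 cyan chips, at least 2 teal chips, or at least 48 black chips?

Each of the 8 colors has its own threshold; avoid all of them simultaneously.
The worst case stops just short of every target: 29 purple, 1 green, 1 violet, 22 beige, 37 yellow, 20 cyan, 1 teal, 47 black — 29 + 1 + 1 + 22 + 37 + 20 + 1 + 47 = 158 chips.
One more chip must push some color to its target, so 158 + 1 = 159.

159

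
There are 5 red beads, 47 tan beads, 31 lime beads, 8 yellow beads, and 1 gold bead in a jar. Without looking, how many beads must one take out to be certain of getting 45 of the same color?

In the worst case we take at most 44 of each color, but all 5 red, all 31 lime, all 8 yellow, and all 1 gold (fewer than 44), giving 5 + 44 + 31 + 8 + 1 = 89.
One more bead then forces some color to 45, so 89 + 1 = 90.

90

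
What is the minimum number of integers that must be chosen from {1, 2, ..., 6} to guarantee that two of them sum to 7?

4

Partition {1, …, 6} into 3 pairs: {1,6}, {2,5}, …, {3,4}.
Choosing 3 integers — say the integers 1 through 3 — takes one from each pair and avoids the property.
Choosing 4 forces two into the same pair by pigeonhole, and those sum to 7. So 4.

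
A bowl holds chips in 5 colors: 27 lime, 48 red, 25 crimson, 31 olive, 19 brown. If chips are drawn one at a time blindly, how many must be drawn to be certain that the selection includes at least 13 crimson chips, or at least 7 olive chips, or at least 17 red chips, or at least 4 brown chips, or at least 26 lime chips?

63

The worst case stops just short of every target: 25 lime, 16 red, 12 crimson, 6 olive, 3 brown — 25 + 16 + 12 + 6 + 3 = 62 chips.
One more chip must push some color to its target, so 62 + 1 = 63.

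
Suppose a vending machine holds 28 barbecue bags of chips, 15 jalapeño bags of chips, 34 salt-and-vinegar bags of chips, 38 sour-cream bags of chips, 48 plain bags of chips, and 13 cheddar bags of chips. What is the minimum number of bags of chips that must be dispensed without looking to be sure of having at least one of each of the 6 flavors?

The hardest flavor to obtain is cheddar: we could draw every other bag of chips first — 176 − 13 = 163 bags of chips — without a single cheddar one.
The next draw must be cheddar, so 163 + 1 = 164.

164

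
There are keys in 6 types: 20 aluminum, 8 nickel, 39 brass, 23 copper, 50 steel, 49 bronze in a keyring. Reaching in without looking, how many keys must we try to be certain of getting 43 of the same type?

In the worst case we take at most 42 of each type, but all 20 aluminum, all 8 nickel, all 39 brass, and all 23 copper (fewer than 42), giving 20 + 8 + 39 + 23 + 42 + 42 = 174.
One more key then forces some type to 43, so 174 + 1 = 175.

175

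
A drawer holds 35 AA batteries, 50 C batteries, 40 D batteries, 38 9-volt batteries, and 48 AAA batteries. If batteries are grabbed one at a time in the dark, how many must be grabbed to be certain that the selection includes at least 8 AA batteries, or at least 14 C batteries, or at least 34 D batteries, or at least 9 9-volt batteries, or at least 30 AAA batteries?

91

The worst case stops just short of every target: 7 AA, 13 C, 33 D, 8 9-volt, 29 AAA — 7 + 13 + 33 + 8 + 29 = 90 batteries.
One more battery must push some type to its target, so 90 + 1 = 91.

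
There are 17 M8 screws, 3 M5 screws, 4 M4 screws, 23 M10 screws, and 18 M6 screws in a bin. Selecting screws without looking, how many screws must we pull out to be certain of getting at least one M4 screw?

To avoid M4 screws as long as possible, exhaust the other 4 sizes first.
The worst case draws every non-M4 screw first: 17 + 3 + 23 + 18 = 61.
The next draw is then forced to be M4, giving 61 + 1 = 62.

62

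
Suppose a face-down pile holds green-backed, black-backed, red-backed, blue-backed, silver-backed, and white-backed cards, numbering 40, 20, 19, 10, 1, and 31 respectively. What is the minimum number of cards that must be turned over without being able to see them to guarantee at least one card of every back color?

The hardest back color to obtain is silver-backed: we could draw every other card first — 121 − 1 = 120 cards — without a single silver-backed one.
The next draw must be silver-backed, so 120 + 1 = 121.

121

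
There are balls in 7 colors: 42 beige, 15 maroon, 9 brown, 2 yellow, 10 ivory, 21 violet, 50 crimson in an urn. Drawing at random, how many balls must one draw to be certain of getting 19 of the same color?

Treat the 7 colors as pigeonholes.
In the worst case we take at most 18 of each color, but all 15 maroon, all 9 brown, all 2 yellow, and all 10 ivory (fewer than 18), giving 18 + 15 + 9 + 2 + 10 + 18 + 18 = 90.
One more ball then forces some color to 19, so 90 + 1 = 91.

91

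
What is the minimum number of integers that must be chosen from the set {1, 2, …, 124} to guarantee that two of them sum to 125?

Partition {1, …, 124} into 62 pairs: {1,124}, {2,123}, …, {62,63}.
Choosing 62 integers — say the integers 1 through 62 — takes one from each pair and avoids the property.
Choosing 63 forces two into the same pair by pigeonhole, and those sum to 125. So 63.

63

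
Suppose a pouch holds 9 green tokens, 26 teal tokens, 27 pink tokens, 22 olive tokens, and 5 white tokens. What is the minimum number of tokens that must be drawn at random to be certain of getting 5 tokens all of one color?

21

Treat the 5 colors as pigeonholes.
The worst case takes 4 tokens of each color without reaching 5 of any: 5 × 4 = 20.
The next token must bring some color to 5, so 20 + 1 = 21.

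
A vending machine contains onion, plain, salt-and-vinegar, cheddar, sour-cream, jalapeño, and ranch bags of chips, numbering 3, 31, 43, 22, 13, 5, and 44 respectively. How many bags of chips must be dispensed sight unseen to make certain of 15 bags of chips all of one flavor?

78

Treat the 7 flavors as pigeonholes.
In the worst case we take at most 14 of each flavor, but all 3 onion, all 13 sour-cream, and all 5 jalapeño (fewer than 14), giving 3 + 14 + 14 + 14 + 13 + 5 + 14 = 77.
One more bag of chips then forces some flavor to 15, so 77 + 1 = 78.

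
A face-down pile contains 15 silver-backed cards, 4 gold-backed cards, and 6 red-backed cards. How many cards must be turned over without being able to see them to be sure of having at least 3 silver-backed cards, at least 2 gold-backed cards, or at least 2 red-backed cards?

5

The worst case stops just short of every target: 2 silver-backed, 1 gold-backed, 1 red-backed — 2 + 1 + 1 = 4 cards.
One more card must push some back color to its target, so 4 + 1 = 5.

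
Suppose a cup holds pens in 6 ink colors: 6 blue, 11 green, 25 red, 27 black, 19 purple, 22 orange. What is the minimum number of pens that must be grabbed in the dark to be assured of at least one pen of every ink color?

The hardest ink color to obtain is blue: we could draw every other pen first — 110 − 6 = 104 pens — without a single blue one.
The next draw must be blue, so 104 + 1 = 105.

105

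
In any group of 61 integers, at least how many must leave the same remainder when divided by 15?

If each of the 15 residue classes modulo 15 held at most 4, the total would be at most 15 × 4 = 60 < 61, a contradiction.
So at least one holds ⌈61/15⌉ = 5.

5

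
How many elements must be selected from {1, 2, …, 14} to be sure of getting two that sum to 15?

Partition {1, …, 14} into 7 pairs: {1,14}, {2,13}, …, {7,8}.
Choosing 7 integers — say the integers 1 through 7 — takes one from each pair and avoids the property.
Choosing 8 forces two into the same pair by pigeonhole, and those sum to 15. So 8.

8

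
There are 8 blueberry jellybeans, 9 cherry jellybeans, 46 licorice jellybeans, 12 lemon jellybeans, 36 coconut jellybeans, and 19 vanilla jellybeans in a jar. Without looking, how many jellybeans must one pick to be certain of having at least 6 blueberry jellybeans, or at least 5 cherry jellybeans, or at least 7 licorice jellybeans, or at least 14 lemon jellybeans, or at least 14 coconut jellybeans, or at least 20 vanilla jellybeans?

60

The worst case stops just short of every target: 5 blueberry, 4 cherry, 6 licorice, all 12 lemon, 13 coconut, 19 vanilla — 5 + 4 + 6 + 12 + 13 + 19 = 59 jellybeans.
One more jellybean must push some flavor to its target, so 59 + 1 = 60.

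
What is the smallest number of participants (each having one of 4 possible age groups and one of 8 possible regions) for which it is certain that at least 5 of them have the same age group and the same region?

129

There are 4 × 8 = 32 (age group, region) combinations acting as pigeonholes.
With 32 × 4 = 128 participants we could place exactly 4 in each, with no (age group, region) pair reaching 5.
One more forces some (age group, region) pair to hold 5, so 128 + 1 = 129.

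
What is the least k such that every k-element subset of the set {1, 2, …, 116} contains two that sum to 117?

59

Partition {1, …, 116} into 58 pairs: {1,116}, {2,115}, …, {58,59}.
Choosing 58 integers — say the integers 1 through 58 — takes one from each pair and avoids the property.
Choosing 59 forces two into the same pair by pigeonhole, and those sum to 117. So 59.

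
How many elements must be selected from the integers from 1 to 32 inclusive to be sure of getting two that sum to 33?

Partition {1, …, 32} into 16 pairs: {1,32}, {2,31}, …, {16,17}.
Choosing 16 integers — say the integers 1 through 16 — takes one from each pair and avoids the property.
Choosing 17 forces two into the same pair by pigeonhole, and those sum to 33. So 17.

17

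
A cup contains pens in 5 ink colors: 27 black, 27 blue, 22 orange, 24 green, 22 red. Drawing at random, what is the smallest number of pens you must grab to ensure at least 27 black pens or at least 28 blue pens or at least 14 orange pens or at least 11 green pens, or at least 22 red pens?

98

The worst case stops just short of every target: 26 black, 27 blue, 13 orange, 10 green, 21 red — 26 + 27 + 13 + 10 + 21 = 97 pens.
One more pen must push some ink color to its target, so 97 + 1 = 98.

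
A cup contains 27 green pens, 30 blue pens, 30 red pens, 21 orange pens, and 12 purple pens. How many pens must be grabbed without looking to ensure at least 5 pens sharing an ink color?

The worst case takes 4 pens of each ink color without reaching 5 of any: 5 × 4 = 20.
The next pen must bring some ink color to 5, so 20 + 1 = 21.

21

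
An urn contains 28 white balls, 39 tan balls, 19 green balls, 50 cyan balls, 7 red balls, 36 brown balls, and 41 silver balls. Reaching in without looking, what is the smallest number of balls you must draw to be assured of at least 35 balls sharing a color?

191

In the worst case we take at most 34 of each color, but all 28 white, all 19 green, and all 7 red (fewer than 34), giving 28 + 34 + 19 + 34 + 7 + 34 + 34 = 190.
One more ball then forces some color to 35, so 190 + 1 = 191.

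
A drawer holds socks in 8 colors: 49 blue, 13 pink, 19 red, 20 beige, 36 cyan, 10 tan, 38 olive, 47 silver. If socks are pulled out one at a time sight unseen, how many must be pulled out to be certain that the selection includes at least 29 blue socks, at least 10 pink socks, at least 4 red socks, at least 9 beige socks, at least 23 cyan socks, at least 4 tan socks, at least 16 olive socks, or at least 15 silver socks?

The worst case stops just short of every target: 28 blue, 9 pink, 3 red, 8 beige, 22 cyan, 3 tan, 15 olive, 14 silver — 28 + 9 + 3 + 8 + 22 + 3 + 15 + 14 = 102 socks.
One more sock must push some color to its target, so 102 + 1 = 103.

103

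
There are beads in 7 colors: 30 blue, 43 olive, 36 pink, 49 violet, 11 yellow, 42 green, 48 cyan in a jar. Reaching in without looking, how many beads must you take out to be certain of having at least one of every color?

249

The hardest color to obtain is yellow: we could draw every other bead first — 259 − 11 = 248 beads — without a single yellow one.
The next draw must be yellow, so 248 + 1 = 249.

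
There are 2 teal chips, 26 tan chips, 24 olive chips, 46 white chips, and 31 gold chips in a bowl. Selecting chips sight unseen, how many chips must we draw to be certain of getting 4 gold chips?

102

The worst case draws every non-gold chip first: 2 + 26 + 24 + 46 = 98.
The next 4 draws are then forced to be gold, giving 98 + 4 = 102.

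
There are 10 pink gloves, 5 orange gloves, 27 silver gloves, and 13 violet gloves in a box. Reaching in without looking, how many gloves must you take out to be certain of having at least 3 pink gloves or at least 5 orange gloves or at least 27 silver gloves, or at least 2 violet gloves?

The worst case stops just short of every target: 2 pink, 4 orange, 26 silver, 1 violet — 2 + 4 + 26 + 1 = 33 gloves.
One more glove must push some color to its target, so 33 + 1 = 34.

34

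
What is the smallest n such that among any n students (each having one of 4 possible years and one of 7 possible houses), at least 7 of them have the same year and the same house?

There are 4 × 7 = 28 (year, house) combinations acting as pigeonholes.
With 28 × 6 = 168 students we could place exactly 6 in each, with no (year, house) pair reaching 7.
One more forces some (year, house) pair to hold 7, so 168 + 1 = 169.

169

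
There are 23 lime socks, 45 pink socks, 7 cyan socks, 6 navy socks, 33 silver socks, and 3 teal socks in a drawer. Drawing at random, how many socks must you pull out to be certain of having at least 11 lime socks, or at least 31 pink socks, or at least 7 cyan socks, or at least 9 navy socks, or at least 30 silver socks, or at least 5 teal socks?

85

Each of the 6 colors has its own threshold; avoid all of them simultaneously.
The worst case stops just short of every target: 10 lime, 30 pink, 6 cyan, all 6 navy, 29 silver, all 3 teal — 10 + 30 + 6 + 6 + 29 + 3 = 84 socks.
One more sock must push some color to its target, so 84 + 1 = 85.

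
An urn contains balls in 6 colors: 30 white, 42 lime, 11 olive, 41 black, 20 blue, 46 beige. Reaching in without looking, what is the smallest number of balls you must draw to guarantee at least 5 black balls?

To avoid black balls as long as possible, exhaust the other 5 colors first.
The worst case draws every non-black ball first: 30 + 42 + 11 + 20 + 46 = 149.
The next 5 draws are then forced to be black, giving 149 + 5 = 154.

154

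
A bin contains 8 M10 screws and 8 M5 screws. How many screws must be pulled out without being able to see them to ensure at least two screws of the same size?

The worst case takes 1 screw of each size without reaching 2 of any: 2 × 1 = 2.
The next screw must bring some size to 2, so 2 + 1 = 3.

3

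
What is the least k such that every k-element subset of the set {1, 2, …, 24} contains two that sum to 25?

Partition {1, …, 24} into 12 pairs: {1,24}, {2,23}, …, {12,13}.
Choosing 12 integers — say the integers 1 through 12 — takes one from each pair and avoids the property.
Choosing 13 forces two into the same pair by pigeonhole, and those sum to 25. So 13.

13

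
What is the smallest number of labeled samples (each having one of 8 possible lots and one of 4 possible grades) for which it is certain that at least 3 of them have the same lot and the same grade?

There are 8 × 4 = 32 (lot, grade) combinations acting as pigeonholes.
With 32 × 2 = 64 labeled samples we could place exactly 2 in each, with no (lot, grade) pair reaching 3.
One more forces some (lot, grade) pair to hold 3, so 64 + 1 = 65.

65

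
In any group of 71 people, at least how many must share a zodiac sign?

6

The 71 people fall into 12 zodiac signs.
If each of the 12 zodiac signs held at most 5, the total would be at most 12 × 5 = 60 < 71, a contradiction.
So at least one holds ⌈71/12⌉ = 6.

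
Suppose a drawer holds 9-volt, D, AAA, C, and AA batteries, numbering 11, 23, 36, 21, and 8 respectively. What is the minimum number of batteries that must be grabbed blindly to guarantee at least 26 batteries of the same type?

In the worst case we take at most 25 of each type, but all 11 9-volt, all 23 D, all 21 C, and all 8 AA (fewer than 25), giving 11 + 23 + 25 + 21 + 8 = 88.
One more battery then forces some type to 26, so 88 + 1 = 89.

89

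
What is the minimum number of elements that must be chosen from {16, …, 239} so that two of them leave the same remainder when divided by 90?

Use the pigeonhole principle on residue classes: group the integers by remainder mod 90; there are 90 residue classes, each nonempty in this range.
Choosing one from each class (90 integers) avoids any shared remainder.
One more choice must repeat a class, so two differ by a multiple of 90. Hence 90 + 1 = 91.

91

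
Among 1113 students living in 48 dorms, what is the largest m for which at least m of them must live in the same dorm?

If each of the 48 dorms held at most 23, the total would be at most 48 × 23 = 1104 < 1113, a contradiction.
So at least one holds ⌈1113/48⌉ = 24.

24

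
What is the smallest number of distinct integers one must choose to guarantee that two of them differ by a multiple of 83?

Two integers differ by a multiple of 83 exactly when they share a remainder mod 83.
There are 83 residue classes mod 83, so 83 integers can all lie in distinct classes.
One more integer must repeat a residue, giving a difference divisible by 83. So n = 83 + 1 = 84.

84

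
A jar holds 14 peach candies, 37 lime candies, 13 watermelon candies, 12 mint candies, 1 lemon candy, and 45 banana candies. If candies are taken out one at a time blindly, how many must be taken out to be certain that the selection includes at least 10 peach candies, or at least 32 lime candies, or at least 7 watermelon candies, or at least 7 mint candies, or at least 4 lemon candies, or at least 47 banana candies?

99

The worst case stops just short of every target: 9 peach, 31 lime, 6 watermelon, 6 mint, all 1 lemon, all 45 banana — 9 + 31 + 6 + 6 + 1 + 45 = 98 candies.
One more candy must push some flavor to its target, so 98 + 1 = 99.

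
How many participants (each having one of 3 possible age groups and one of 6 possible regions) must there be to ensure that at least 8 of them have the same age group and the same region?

There are 3 × 6 = 18 (age group, region) combinations acting as pigeonholes.
With 18 × 7 = 126 participants we could place exactly 7 in each, with no (age group, region) pair reaching 8.
One more forces some (age group, region) pair to hold 8, so 126 + 1 = 127.

127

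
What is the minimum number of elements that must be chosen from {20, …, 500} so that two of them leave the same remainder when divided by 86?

87

Use the pigeonhole principle on residue classes: group the integers by remainder mod 86; there are 86 residue classes, each nonempty in this range.
Choosing one from each class (86 integers) avoids any shared remainder.
One more choice must repeat a class, so two differ by a multiple of 86. Hence 86 + 1 = 87.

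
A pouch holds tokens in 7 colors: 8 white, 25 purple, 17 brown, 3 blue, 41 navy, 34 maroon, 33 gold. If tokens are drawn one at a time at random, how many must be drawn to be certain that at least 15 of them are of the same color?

82

In the worst case we take at most 14 of each color, but all 8 white and all 3 blue (fewer than 14), giving 8 + 14 + 14 + 3 + 14 + 14 + 14 = 81.
One more token then forces some color to 15, so 81 + 1 = 82.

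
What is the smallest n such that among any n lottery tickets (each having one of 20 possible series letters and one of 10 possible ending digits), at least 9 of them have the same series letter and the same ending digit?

1601

There are 20 × 10 = 200 (series letter, ending digit) combinations acting as pigeonholes.
With 200 × 8 = 1600 lottery tickets we could place exactly 8 in each, with no (series letter, ending digit) pair reaching 9.
One more forces some (series letter, ending digit) pair to hold 9, so 1600 + 1 = 1601.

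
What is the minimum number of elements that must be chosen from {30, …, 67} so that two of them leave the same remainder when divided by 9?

Group the integers by remainder mod 9; there are 9 residue classes, each nonempty in this range.
Choosing one from each class (9 integers) avoids any shared remainder.
One more choice must repeat a class, so two differ by a multiple of 9. Hence 9 + 1 = 10.

10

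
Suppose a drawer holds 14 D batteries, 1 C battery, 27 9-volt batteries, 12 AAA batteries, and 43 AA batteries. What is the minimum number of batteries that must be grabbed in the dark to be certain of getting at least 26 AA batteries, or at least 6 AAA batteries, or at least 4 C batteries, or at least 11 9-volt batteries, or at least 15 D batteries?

56

The worst case stops just short of every target: 14 D, all 1 C, 10 9-volt, 5 AAA, 25 AA — 14 + 1 + 10 + 5 + 25 = 55 batteries.
One more battery must push some type to its target, so 55 + 1 = 56.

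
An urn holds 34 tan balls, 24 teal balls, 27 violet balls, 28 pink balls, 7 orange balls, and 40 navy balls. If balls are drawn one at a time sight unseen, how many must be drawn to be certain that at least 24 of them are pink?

156

The worst case draws every non-pink ball first: 34 + 24 + 27 + 7 + 40 = 132.
The next 24 draws are then forced to be pink, giving 132 + 24 = 156.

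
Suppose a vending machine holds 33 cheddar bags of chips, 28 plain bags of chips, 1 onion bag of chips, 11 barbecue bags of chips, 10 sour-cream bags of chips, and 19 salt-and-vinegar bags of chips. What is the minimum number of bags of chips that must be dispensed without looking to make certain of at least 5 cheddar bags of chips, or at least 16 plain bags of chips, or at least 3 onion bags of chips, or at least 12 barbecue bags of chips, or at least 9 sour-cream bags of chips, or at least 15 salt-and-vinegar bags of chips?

Each of the 6 flavors has its own threshold; avoid all of them simultaneously.
The worst case stops just short of every target: 4 cheddar, 15 plain, all 1 onion, 11 barbecue, 8 sour-cream, 14 salt-and-vinegar — 4 + 15 + 1 + 11 + 8 + 14 = 53 bags of chips.
One more bag of chips must push some flavor to its target, so 53 + 1 = 54.

54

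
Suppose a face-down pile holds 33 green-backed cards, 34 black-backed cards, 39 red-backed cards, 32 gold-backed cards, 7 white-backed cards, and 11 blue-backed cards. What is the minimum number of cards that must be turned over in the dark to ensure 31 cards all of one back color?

Treat the 6 back colors as pigeonholes.
In the worst case we take at most 30 of each back color, but all 7 white-backed and all 11 blue-backed (fewer than 30), giving 30 + 30 + 30 + 30 + 7 + 11 = 138.
One more card then forces some back color to 31, so 138 + 1 = 139.

139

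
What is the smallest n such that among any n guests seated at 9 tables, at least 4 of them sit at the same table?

There are 9 tables acting as pigeonholes.
With 9 × 3 = 27 guests we could place exactly 3 in each, with no class reaching 4.
One more forces some class to hold 4, so 27 + 1 = 28.

28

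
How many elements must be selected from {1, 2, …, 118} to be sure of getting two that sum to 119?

60

Partition {1, …, 118} into 59 pairs: {1,118}, {2,117}, …, {59,60}.
Choosing 59 integers — say the integers 1 through 59 — takes one from each pair and avoids the property.
Choosing 60 forces two into the same pair by pigeonhole, and those sum to 119. So 60.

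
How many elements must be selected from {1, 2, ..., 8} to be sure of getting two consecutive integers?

Partition {1, …, 8} into 4 pairs: {1,2}, {3,4}, …, {7,8}.
Choosing 4 integers — say the 4 even numbers 2, 4, …, 8 — takes one from each pair and avoids the property.
Choosing 5 forces two into the same pair by pigeonhole, and those are consecutive. So 5.

5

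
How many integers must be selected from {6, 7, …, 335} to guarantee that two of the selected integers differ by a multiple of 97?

98

Group the integers by remainder mod 97; there are 97 residue classes, each nonempty in this range.
Choosing one from each class (97 integers) avoids any shared remainder.
One more choice must repeat a class, so two differ by a multiple of 97. Hence 97 + 1 = 98.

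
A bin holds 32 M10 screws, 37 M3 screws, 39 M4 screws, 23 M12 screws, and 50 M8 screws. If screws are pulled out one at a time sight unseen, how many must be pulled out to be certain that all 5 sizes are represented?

159

The hardest size to obtain is M12: we could draw every other screw first — 181 − 23 = 158 screws — without a single M12 one.
The next draw must be M12, so 158 + 1 = 159.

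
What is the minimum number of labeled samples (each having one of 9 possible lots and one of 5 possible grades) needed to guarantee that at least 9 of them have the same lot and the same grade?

There are 9 × 5 = 45 (lot, grade) combinations acting as pigeonholes.
With 45 × 8 = 360 labeled samples we could place exactly 8 in each, with no (lot, grade) pair reaching 9.
One more forces some (lot, grade) pair to hold 9, so 360 + 1 = 361.

361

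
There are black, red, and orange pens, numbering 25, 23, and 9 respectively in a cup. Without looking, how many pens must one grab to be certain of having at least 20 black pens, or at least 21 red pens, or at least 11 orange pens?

49

The worst case stops just short of every target: 19 black, 20 red, all 9 orange — 19 + 20 + 9 = 48 pens.
One more pen must push some ink color to its target, so 48 + 1 = 49.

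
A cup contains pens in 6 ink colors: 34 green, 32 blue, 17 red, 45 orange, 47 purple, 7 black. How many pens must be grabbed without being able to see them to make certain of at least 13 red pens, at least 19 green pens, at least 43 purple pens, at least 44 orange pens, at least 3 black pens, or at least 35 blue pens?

The worst case stops just short of every target: 18 green, all 32 blue, 12 red, 43 orange, 42 purple, 2 black — 18 + 32 + 12 + 43 + 42 + 2 = 149 pens.
One more pen must push some ink color to its target, so 149 + 1 = 150.

150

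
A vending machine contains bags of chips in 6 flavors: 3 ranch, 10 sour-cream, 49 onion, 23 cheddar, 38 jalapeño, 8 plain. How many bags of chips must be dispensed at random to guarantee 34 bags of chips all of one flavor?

111

In the worst case we take at most 33 of each flavor, but all 3 ranch, all 10 sour-cream, all 23 cheddar, and all 8 plain (fewer than 33), giving 3 + 10 + 33 + 23 + 33 + 8 = 110.
One more bag of chips then forces some flavor to 34, so 110 + 1 = 111.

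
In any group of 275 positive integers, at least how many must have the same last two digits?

There are 100 possible two-digit endings, which serve as the pigeonholes.
If each of the 100 possible two-digit endings held at most 2, the total would be at most 100 × 2 = 200 < 275, a contradiction.
So at least one holds ⌈275/100⌉ = 3.

3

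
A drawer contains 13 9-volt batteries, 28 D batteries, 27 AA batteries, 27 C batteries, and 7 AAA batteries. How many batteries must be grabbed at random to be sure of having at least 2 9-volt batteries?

91

The worst case draws every non-9-volt battery first: 28 + 27 + 27 + 7 = 89.
The next 2 draws are then forced to be 9-volt, giving 89 + 2 = 91.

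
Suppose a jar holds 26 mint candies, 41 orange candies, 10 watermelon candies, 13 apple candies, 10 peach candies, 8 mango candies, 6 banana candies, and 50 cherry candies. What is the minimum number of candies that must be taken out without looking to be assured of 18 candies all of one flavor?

99

In the worst case we take at most 17 of each flavor, but all 10 watermelon, all 13 apple, all 10 peach, all 8 mango, and all 6 banana (fewer than 17), giving 17 + 17 + 10 + 13 + 10 + 8 + 6 + 17 = 98.
One more candy then forces some flavor to 18, so 98 + 1 = 99.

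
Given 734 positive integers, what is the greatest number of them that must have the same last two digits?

There are 100 possible two-digit endings, which serve as the pigeonholes.
If each of the 100 possible two-digit endings held at most 7, the total would be at most 100 × 7 = 700 < 734, a contradiction.
So at least one holds ⌈734/100⌉ = 8.

8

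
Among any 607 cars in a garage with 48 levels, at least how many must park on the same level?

The 607 cars fall into 48 levels.
If each of the 48 levels held at most 12, the total would be at most 48 × 12 = 576 < 607, a contradiction.
So at least one holds ⌈607/48⌉ = 13.

13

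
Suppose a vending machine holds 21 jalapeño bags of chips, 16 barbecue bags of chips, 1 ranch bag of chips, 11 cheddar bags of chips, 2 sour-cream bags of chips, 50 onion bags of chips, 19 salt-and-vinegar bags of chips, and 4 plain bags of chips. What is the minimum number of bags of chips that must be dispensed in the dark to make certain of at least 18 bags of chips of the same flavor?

Treat the 8 flavors as pigeonholes.
In the worst case we take at most 17 of each flavor, but all 16 barbecue, all 1 ranch, all 11 cheddar, all 2 sour-cream, and all 4 plain (fewer than 17), giving 17 + 16 + 1 + 11 + 2 + 17 + 17 + 4 = 85.
One more bag of chips then forces some flavor to 18, so 85 + 1 = 86.

86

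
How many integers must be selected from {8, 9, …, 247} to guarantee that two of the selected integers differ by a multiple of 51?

Group the integers by remainder mod 51; there are 51 residue classes, each nonempty in this range.
Choosing one from each class (51 integers) avoids any shared remainder.
One more choice must repeat a class, so two differ by a multiple of 51. Hence 51 + 1 = 52.

52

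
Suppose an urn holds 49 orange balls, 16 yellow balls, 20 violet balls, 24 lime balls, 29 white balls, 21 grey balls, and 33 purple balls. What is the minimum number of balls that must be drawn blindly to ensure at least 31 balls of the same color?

171

In the worst case we take at most 30 of each color, but all 16 yellow, all 20 violet, all 24 lime, all 29 white, and all 21 grey (fewer than 30), giving 30 + 16 + 20 + 24 + 29 + 21 + 30 = 170.
One more ball then forces some color to 31, so 170 + 1 = 171.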